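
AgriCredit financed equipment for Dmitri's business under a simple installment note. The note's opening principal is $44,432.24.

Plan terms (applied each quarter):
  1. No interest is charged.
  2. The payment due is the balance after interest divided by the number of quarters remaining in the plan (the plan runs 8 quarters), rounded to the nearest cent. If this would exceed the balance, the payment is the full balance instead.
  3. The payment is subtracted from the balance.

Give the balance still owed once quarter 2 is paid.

Quarter 1: $44,432.24 − $5,554.03 → $38,878.21
Quarter 2: $38,878.21 − $5,554.03 → $33,324.18

$33,324.18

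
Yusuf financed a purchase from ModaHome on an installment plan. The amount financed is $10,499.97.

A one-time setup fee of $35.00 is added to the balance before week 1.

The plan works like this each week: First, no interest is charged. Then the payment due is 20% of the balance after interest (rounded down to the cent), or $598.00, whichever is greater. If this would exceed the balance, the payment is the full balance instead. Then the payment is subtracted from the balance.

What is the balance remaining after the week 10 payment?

$369.70

Week 1: $10,534.97 − $2,106.99 → $8,427.98
Week 2: $8,427.98 − $1,685.59 → $6,742.39
Week 3: $6,742.39 − $1,348.47 → $5,393.92
Week 4: $5,393.92 − $1,078.78 → $4,315.14
Week 5: $4,315.14 − $863.02 → $3,452.12
Week 6: $3,452.12 − $690.42 → $2,761.70
Week 7: $2,761.70 − $598.00 → $2,163.70
Week 8: $2,163.70 − $598.00 → $1,565.70
Week 9: $1,565.70 − $598.00 → $967.70
Week 10: $967.70 − $598.00 → $369.70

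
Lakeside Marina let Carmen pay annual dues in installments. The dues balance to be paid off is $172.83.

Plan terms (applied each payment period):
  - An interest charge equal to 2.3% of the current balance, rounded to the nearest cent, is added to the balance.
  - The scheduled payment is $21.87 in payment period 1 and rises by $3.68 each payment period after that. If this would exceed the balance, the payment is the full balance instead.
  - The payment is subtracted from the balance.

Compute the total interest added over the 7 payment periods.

$15.82

# | Opening | Interest | Payment | End bal
1 | $172.83 | $3.98 | $21.87 | $154.94
2 | $154.94 | $3.56 | $25.55 | $132.95
3 | $132.95 | $3.06 | $29.23 | $106.78
4 | $106.78 | $2.46 | $32.91 | $76.33
5 | $76.33 | $1.76 | $36.59 | $41.50
6 | $41.50 | $0.95 | $40.27 | $2.18
7 | $2.18 | $0.05 | $2.23 | $0.00
Total interest: $3.98 + $3.56 + $3.06 + $2.46 + $1.76 + $0.95 + $0.05 = $15.82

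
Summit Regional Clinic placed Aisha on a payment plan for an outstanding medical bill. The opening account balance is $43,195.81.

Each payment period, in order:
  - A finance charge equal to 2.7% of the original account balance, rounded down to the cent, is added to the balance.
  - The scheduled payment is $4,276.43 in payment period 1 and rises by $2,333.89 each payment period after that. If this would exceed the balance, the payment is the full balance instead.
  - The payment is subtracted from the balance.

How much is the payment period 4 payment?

Payment period 1: opening $43,195.81; interest $1,166.28 → $44,362.09; payment $4,276.43; balance $40,085.66
Payment period 2: opening $40,085.66; interest $1,166.28 → $41,251.94; payment $6,610.32; balance $34,641.62
Payment period 3: opening $34,641.62; interest $1,166.28 → $35,807.90; payment $8,944.21; balance $26,863.69
Payment period 4: opening $26,863.69; interest $1,166.28 → $28,029.97; payment $11,278.10; balance $16,751.87

$11,278.10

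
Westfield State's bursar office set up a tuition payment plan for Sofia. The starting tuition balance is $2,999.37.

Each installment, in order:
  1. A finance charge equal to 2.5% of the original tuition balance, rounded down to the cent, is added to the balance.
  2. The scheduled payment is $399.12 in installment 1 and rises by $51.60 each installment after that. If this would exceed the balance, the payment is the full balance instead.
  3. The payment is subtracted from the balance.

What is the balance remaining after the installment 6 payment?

Installment 1: opening $2,999.37; interest $74.98 → $3,074.35; payment $399.12; balance $2,675.23
Installment 2: opening $2,675.23; interest $74.98 → $2,750.21; payment $450.72; balance $2,299.49
Installment 3: opening $2,299.49; interest $74.98 → $2,374.47; payment $502.32; balance $1,872.15
Installment 4: opening $1,872.15; interest $74.98 → $1,947.13; payment $553.92; balance $1,393.21
Installment 5: opening $1,393.21; interest $74.98 → $1,468.19; payment $605.52; balance $862.67
Installment 6: opening $862.67; interest $74.98 → $937.65; payment $657.12; balance $280.53

$280.53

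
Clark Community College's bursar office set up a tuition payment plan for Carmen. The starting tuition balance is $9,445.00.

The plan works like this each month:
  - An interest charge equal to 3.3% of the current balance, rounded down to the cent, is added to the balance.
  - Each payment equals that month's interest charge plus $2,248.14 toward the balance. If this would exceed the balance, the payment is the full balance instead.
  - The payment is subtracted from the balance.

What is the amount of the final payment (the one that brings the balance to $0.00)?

$467.37

Month 1: opening $9,445.00; interest $311.68 → $9,756.68; payment $2,559.82; balance $7,196.86
Month 2: opening $7,196.86; interest $237.49 → $7,434.35; payment $2,485.63; balance $4,948.72
Month 3: opening $4,948.72; interest $163.30 → $5,112.02; payment $2,411.44; balance $2,700.58
Month 4: opening $2,700.58; interest $89.11 → $2,789.69; payment $2,337.25; balance $452.44
Month 5: opening $452.44; interest $14.93 → $467.37; payment $467.37; balance $0.00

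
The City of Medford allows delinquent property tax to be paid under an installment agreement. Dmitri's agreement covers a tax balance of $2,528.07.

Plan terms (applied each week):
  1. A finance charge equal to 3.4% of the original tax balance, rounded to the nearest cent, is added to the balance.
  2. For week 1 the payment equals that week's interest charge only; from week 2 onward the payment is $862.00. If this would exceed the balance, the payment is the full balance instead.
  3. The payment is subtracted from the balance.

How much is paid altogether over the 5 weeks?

$2,957.82

Week 1: opening $2,528.07; interest $85.95 → $2,614.02; payment $85.95; balance $2,528.07
Week 2: opening $2,528.07; interest $85.95 → $2,614.02; payment $862.00; balance $1,752.02
Week 3: opening $1,752.02; interest $85.95 → $1,837.97; payment $862.00; balance $975.97
Week 4: opening $975.97; interest $85.95 → $1,061.92; payment $862.00; balance $199.92
Week 5: opening $199.92; interest $85.95 → $285.87; payment $285.87; balance $0.00
Total paid: $2,957.82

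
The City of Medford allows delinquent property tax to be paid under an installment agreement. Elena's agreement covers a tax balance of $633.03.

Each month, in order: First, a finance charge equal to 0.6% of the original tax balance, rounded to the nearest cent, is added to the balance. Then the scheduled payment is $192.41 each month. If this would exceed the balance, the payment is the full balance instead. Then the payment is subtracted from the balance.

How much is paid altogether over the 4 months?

# | Opening | Interest | Payment | End bal
1 | $633.03 | $3.80 | $192.41 | $444.42
2 | $444.42 | $3.80 | $192.41 | $255.81
3 | $255.81 | $3.80 | $192.41 | $67.20
4 | $67.20 | $3.80 | $71.00 | $0.00
Total paid: $648.23

$648.23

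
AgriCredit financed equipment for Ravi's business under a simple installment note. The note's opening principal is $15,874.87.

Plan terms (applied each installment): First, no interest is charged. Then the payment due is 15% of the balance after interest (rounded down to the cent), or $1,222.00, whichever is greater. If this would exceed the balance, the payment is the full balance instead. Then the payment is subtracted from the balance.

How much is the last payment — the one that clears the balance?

Installment 1: opening $15,874.87; payment $2,381.23; balance $13,493.64
Installment 2: opening $13,493.64; payment $2,024.04; balance $11,469.60
Installment 3: opening $11,469.60; payment $1,720.44; balance $9,749.16
Installment 4: opening $9,749.16; payment $1,462.37; balance $8,286.79
Installment 5: opening $8,286.79; payment $1,243.01; balance $7,043.78
Installment 6: opening $7,043.78; payment $1,222.00; balance $5,821.78
Installment 7: opening $5,821.78; payment $1,222.00; balance $4,599.78
Installment 8: opening $4,599.78; payment $1,222.00; balance $3,377.78
Installment 9: opening $3,377.78; payment $1,222.00; balance $2,155.78
Installment 10: opening $2,155.78; payment $1,222.00; balance $933.78
Installment 11: opening $933.78; payment $933.78; balance $0.00

$933.78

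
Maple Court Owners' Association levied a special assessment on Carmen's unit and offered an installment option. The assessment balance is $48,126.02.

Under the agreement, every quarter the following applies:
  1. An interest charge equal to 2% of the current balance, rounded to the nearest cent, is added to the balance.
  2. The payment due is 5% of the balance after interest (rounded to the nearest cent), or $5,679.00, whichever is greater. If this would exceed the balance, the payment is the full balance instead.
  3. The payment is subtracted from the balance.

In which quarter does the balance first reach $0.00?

# | Opening | Interest | Payment | End bal
1 | $48,126.02 | $962.52 | $5,679.00 | $43,409.54
2 | $43,409.54 | $868.19 | $5,679.00 | $38,598.73
3 | $38,598.73 | $771.97 | $5,679.00 | $33,691.70
4 | $33,691.70 | $673.83 | $5,679.00 | $28,686.53
5 | $28,686.53 | $573.73 | $5,679.00 | $23,581.26
6 | $23,581.26 | $471.63 | $5,679.00 | $18,373.89
7 | $18,373.89 | $367.48 | $5,679.00 | $13,062.37
8 | $13,062.37 | $261.25 | $5,679.00 | $7,644.62
9 | $7,644.62 | $152.89 | $5,679.00 | $2,118.51
10 | $2,118.51 | $42.37 | $2,160.88 | $0.00
Balance reaches $0.00 in quarter 10.

10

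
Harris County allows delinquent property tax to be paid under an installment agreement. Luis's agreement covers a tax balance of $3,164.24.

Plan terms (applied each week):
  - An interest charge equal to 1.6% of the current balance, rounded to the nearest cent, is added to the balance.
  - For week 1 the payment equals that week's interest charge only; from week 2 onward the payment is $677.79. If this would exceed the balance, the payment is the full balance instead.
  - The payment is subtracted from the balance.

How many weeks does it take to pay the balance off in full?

6

Week 1: opening $3,164.24; interest $50.63 → $3,214.87; payment $50.63; balance $3,164.24
Week 2: opening $3,164.24; interest $50.63 → $3,214.87; payment $677.79; balance $2,537.08
Week 3: opening $2,537.08; interest $40.59 → $2,577.67; payment $677.79; balance $1,899.88
Week 4: opening $1,899.88; interest $30.40 → $1,930.28; payment $677.79; balance $1,252.49
Week 5: opening $1,252.49; interest $20.04 → $1,272.53; payment $677.79; balance $594.74
Week 6: opening $594.74; interest $9.52 → $604.26; payment $604.26; balance $0.00
Balance reaches $0.00 in week 6.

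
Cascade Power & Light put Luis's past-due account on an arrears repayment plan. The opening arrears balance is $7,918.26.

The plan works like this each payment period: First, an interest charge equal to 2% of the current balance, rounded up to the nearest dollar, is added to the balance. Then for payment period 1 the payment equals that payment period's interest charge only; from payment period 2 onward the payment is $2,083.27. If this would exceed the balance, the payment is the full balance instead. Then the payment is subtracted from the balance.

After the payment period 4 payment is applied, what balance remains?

Payment period 1: $7,918.26 +$159.00 interest = $8,077.26; pay $159.00 → $7,918.26
Payment period 2: $7,918.26 +$159.00 interest = $8,077.26; pay $2,083.27 → $5,993.99
Payment period 3: $5,993.99 +$120.00 interest = $6,113.99; pay $2,083.27 → $4,030.72
Payment period 4: $4,030.72 +$81.00 interest = $4,111.72; pay $2,083.27 → $2,028.45

$2,028.45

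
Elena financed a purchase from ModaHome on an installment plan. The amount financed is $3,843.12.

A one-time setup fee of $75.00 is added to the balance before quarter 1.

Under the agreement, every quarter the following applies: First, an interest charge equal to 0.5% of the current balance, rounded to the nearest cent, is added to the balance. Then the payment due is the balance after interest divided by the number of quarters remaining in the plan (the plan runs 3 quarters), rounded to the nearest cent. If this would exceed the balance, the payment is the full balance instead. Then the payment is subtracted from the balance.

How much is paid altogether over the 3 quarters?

# | Opening | Interest | Payment | End bal
1 | $3,918.12 | $19.59 | $1,312.57 | $2,625.14
2 | $2,625.14 | $13.13 | $1,319.14 | $1,319.13
3 | $1,319.13 | $6.60 | $1,325.73 | $0.00
Total paid: $3,957.44

$3,957.44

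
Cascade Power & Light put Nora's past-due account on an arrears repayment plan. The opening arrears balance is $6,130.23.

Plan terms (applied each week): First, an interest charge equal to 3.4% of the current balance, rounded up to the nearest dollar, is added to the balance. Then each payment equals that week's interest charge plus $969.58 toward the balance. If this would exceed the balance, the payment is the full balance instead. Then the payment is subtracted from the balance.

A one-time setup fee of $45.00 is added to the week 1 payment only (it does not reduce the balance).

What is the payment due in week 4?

$1,079.58

Week 1: $6,130.23 +$209.00 interest = $6,339.23; pay $1,178.58 (+ $45.00 fee) → $5,160.65
Week 2: $5,160.65 +$176.00 interest = $5,336.65; pay $1,145.58 → $4,191.07
Week 3: $4,191.07 +$143.00 interest = $4,334.07; pay $1,112.58 → $3,221.49
Week 4: $3,221.49 +$110.00 interest = $3,331.49; pay $1,079.58 → $2,251.91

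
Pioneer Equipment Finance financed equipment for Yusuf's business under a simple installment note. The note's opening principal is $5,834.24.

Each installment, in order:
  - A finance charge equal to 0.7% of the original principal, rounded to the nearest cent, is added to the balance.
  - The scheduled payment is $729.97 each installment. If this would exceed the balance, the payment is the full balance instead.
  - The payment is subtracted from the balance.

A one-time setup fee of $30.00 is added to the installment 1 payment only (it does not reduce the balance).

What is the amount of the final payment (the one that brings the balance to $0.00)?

Installment 1: opening $5,834.24; interest $40.84 → $5,875.08; payment $729.97 (+ $30.00 fee); balance $5,145.11
Installment 2: opening $5,145.11; interest $40.84 → $5,185.95; payment $729.97; balance $4,455.98
Installment 3: opening $4,455.98; interest $40.84 → $4,496.82; payment $729.97; balance $3,766.85
Installment 4: opening $3,766.85; interest $40.84 → $3,807.69; payment $729.97; balance $3,077.72
Installment 5: opening $3,077.72; interest $40.84 → $3,118.56; payment $729.97; balance $2,388.59
Installment 6: opening $2,388.59; interest $40.84 → $2,429.43; payment $729.97; balance $1,699.46
Installment 7: opening $1,699.46; interest $40.84 → $1,740.30; payment $729.97; balance $1,010.33
Installment 8: opening $1,010.33; interest $40.84 → $1,051.17; payment $729.97; balance $321.20
Installment 9: opening $321.20; interest $40.84 → $362.04; payment $362.04; balance $0.00

$362.04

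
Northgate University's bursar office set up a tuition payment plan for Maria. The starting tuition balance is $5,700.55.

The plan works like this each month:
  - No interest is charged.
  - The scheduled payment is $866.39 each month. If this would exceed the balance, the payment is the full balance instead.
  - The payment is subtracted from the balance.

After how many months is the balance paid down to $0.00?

Month 1: opening $5,700.55; payment $866.39; balance $4,834.16
Month 2: opening $4,834.16; payment $866.39; balance $3,967.77
Month 3: opening $3,967.77; payment $866.39; balance $3,101.38
Month 4: opening $3,101.38; payment $866.39; balance $2,234.99
Month 5: opening $2,234.99; payment $866.39; balance $1,368.60
Month 6: opening $1,368.60; payment $866.39; balance $502.21
Month 7: opening $502.21; payment $502.21; balance $0.00
Balance reaches $0.00 in month 7.

7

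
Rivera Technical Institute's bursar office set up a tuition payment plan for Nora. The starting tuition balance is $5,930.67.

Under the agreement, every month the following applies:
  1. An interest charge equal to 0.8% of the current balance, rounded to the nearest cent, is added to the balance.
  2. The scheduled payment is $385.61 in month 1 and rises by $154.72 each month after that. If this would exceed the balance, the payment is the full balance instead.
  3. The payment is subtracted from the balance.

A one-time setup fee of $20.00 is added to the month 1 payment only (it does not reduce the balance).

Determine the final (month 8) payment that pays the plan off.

Month 1: opening $5,930.67; interest $47.45 → $5,978.12; payment $385.61 (+ $20.00 fee); balance $5,592.51
Month 2: opening $5,592.51; interest $44.74 → $5,637.25; payment $540.33; balance $5,096.92
Month 3: opening $5,096.92; interest $40.78 → $5,137.70; payment $695.05; balance $4,442.65
Month 4: opening $4,442.65; interest $35.54 → $4,478.19; payment $849.77; balance $3,628.42
Month 5: opening $3,628.42; interest $29.03 → $3,657.45; payment $1,004.49; balance $2,652.96
Month 6: opening $2,652.96; interest $21.22 → $2,674.18; payment $1,159.21; balance $1,514.97
Month 7: opening $1,514.97; interest $12.12 → $1,527.09; payment $1,313.93; balance $213.16
Month 8: opening $213.16; interest $1.71 → $214.87; payment $214.87; balance $0.00

$214.87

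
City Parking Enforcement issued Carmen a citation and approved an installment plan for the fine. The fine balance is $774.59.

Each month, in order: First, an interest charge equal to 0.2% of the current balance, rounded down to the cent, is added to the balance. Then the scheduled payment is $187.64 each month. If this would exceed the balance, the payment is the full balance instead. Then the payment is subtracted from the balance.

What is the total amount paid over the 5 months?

$778.58

Month 1: $774.59 +$1.54 interest = $776.13; pay $187.64 → $588.49
Month 2: $588.49 +$1.17 interest = $589.66; pay $187.64 → $402.02
Month 3: $402.02 +$0.80 interest = $402.82; pay $187.64 → $215.18
Month 4: $215.18 +$0.43 interest = $215.61; pay $187.64 → $27.97
Month 5: $27.97 +$0.05 interest = $28.02; pay $28.02 → $0.00
Total paid: $778.58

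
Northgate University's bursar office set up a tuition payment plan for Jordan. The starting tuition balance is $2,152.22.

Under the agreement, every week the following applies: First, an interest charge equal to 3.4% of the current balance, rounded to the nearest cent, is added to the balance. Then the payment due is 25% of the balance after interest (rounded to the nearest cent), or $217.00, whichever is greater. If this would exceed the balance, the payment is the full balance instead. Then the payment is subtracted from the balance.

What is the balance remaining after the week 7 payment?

$187.17

Week 1: $2,152.22 +$73.18 interest = $2,225.40; pay $556.35 → $1,669.05
Week 2: $1,669.05 +$56.75 interest = $1,725.80; pay $431.45 → $1,294.35
Week 3: $1,294.35 +$44.01 interest = $1,338.36; pay $334.59 → $1,003.77
Week 4: $1,003.77 +$34.13 interest = $1,037.90; pay $259.48 → $778.42
Week 5: $778.42 +$26.47 interest = $804.89; pay $217.00 → $587.89
Week 6: $587.89 +$19.99 interest = $607.88; pay $217.00 → $390.88
Week 7: $390.88 +$13.29 interest = $404.17; pay $217.00 → $187.17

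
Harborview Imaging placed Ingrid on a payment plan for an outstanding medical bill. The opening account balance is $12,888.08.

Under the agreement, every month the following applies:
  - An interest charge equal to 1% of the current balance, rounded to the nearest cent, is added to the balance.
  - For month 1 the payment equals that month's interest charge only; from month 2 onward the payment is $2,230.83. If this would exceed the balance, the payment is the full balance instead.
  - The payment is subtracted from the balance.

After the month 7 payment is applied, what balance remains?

$0.00

Month 1: opening $12,888.08; interest $128.88 → $13,016.96; payment $128.88; balance $12,888.08
Month 2: opening $12,888.08; interest $128.88 → $13,016.96; payment $2,230.83; balance $10,786.13
Month 3: opening $10,786.13; interest $107.86 → $10,893.99; payment $2,230.83; balance $8,663.16
Month 4: opening $8,663.16; interest $86.63 → $8,749.79; payment $2,230.83; balance $6,518.96
Month 5: opening $6,518.96; interest $65.19 → $6,584.15; payment $2,230.83; balance $4,353.32
Month 6: opening $4,353.32; interest $43.53 → $4,396.85; payment $2,230.83; balance $2,166.02
Month 7: opening $2,166.02; interest $21.66 → $2,187.68; payment $2,187.68; balance $0.00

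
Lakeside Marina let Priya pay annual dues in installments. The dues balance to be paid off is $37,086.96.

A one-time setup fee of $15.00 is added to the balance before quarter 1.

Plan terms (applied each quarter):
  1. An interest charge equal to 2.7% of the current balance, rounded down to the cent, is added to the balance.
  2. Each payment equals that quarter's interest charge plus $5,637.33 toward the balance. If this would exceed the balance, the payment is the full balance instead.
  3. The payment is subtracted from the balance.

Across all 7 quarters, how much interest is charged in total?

Quarter 1: $37,101.96 +$1,001.75 interest = $38,103.71; pay $6,639.08 → $31,464.63
Quarter 2: $31,464.63 +$849.54 interest = $32,314.17; pay $6,486.87 → $25,827.30
Quarter 3: $25,827.30 +$697.33 interest = $26,524.63; pay $6,334.66 → $20,189.97
Quarter 4: $20,189.97 +$545.12 interest = $20,735.09; pay $6,182.45 → $14,552.64
Quarter 5: $14,552.64 +$392.92 interest = $14,945.56; pay $6,030.25 → $8,915.31
Quarter 6: $8,915.31 +$240.71 interest = $9,156.02; pay $5,878.04 → $3,277.98
Quarter 7: $3,277.98 +$88.50 interest = $3,366.48; pay $3,366.48 → $0.00
Total interest: $1,001.75 + $849.54 + $697.33 + $545.12 + $392.92 + $240.71 + $88.50 = $3,815.87

$3,815.87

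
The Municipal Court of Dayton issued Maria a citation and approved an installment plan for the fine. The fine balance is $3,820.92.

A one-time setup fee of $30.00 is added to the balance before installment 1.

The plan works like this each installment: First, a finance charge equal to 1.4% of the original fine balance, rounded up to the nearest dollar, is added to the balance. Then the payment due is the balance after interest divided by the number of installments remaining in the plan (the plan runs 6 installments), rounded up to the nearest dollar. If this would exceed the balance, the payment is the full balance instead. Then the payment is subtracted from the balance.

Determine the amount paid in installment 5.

Installment 1: opening $3,850.92; interest $54.00 → $3,904.92; payment $651.00; balance $3,253.92
Installment 2: opening $3,253.92; interest $54.00 → $3,307.92; payment $662.00; balance $2,645.92
Installment 3: opening $2,645.92; interest $54.00 → $2,699.92; payment $675.00; balance $2,024.92
Installment 4: opening $2,024.92; interest $54.00 → $2,078.92; payment $693.00; balance $1,385.92
Installment 5: opening $1,385.92; interest $54.00 → $1,439.92; payment $720.00; balance $719.92

$720.00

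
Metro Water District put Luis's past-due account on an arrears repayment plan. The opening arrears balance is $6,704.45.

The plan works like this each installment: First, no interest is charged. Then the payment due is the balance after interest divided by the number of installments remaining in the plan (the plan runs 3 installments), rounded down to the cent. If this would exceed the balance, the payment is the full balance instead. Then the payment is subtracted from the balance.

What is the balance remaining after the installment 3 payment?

Installment 1: opening $6,704.45; payment $2,234.81; balance $4,469.64
Installment 2: opening $4,469.64; payment $2,234.82; balance $2,234.82
Installment 3: opening $2,234.82; payment $2,234.82; balance $0.00

$0.00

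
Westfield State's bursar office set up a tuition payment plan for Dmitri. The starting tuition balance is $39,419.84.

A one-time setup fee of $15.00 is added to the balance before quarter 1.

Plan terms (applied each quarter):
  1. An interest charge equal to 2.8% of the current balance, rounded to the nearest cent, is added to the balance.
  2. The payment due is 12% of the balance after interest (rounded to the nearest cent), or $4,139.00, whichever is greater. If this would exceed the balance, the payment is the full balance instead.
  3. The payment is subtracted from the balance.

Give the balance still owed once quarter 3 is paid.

$29,037.06

Quarter 1: $39,434.84 +$1,104.18 interest = $40,539.02; pay $4,864.68 → $35,674.34
Quarter 2: $35,674.34 +$998.88 interest = $36,673.22; pay $4,400.79 → $32,272.43
Quarter 3: $32,272.43 +$903.63 interest = $33,176.06; pay $4,139.00 → $29,037.06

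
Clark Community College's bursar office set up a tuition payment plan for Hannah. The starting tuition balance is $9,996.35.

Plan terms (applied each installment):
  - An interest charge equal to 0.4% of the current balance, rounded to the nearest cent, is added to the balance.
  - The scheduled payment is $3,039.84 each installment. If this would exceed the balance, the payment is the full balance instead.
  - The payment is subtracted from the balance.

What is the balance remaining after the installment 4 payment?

Installment 1: opening $9,996.35; interest $39.99 → $10,036.34; payment $3,039.84; balance $6,996.50
Installment 2: opening $6,996.50; interest $27.99 → $7,024.49; payment $3,039.84; balance $3,984.65
Installment 3: opening $3,984.65; interest $15.94 → $4,000.59; payment $3,039.84; balance $960.75
Installment 4: opening $960.75; interest $3.84 → $964.59; payment $964.59; balance $0.00

$0.00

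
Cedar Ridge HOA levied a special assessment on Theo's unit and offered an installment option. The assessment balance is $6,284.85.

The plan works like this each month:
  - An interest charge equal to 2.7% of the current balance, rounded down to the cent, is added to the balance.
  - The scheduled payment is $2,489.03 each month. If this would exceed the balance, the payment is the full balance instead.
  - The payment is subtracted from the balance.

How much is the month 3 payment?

$1,626.29

Month 1: $6,284.85 +$169.69 interest = $6,454.54; pay $2,489.03 → $3,965.51
Month 2: $3,965.51 +$107.06 interest = $4,072.57; pay $2,489.03 → $1,583.54
Month 3: $1,583.54 +$42.75 interest = $1,626.29; pay $1,626.29 → $0.00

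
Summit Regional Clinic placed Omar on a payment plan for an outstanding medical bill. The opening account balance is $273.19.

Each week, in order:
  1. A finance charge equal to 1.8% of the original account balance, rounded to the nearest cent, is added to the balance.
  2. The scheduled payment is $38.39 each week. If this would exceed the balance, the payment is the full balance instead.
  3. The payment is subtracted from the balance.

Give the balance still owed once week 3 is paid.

$172.78

# | Opening | Interest | Payment | End bal
1 | $273.19 | $4.92 | $38.39 | $239.72
2 | $239.72 | $4.92 | $38.39 | $206.25
3 | $206.25 | $4.92 | $38.39 | $172.78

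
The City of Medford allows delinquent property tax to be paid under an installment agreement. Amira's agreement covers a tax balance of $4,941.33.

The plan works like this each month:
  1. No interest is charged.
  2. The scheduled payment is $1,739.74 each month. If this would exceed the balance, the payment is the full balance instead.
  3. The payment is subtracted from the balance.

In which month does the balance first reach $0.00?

3

Month 1: opening $4,941.33; payment $1,739.74; balance $3,201.59
Month 2: opening $3,201.59; payment $1,739.74; balance $1,461.85
Month 3: opening $1,461.85; payment $1,461.85; balance $0.00
Balance reaches $0.00 in month 3.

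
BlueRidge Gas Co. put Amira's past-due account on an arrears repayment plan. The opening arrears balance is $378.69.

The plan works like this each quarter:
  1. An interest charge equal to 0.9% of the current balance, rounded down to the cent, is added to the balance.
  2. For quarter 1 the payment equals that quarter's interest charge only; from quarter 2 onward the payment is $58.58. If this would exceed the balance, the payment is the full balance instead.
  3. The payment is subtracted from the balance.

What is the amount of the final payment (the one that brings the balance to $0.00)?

Quarter 1: opening $378.69; interest $3.40 → $382.09; payment $3.40; balance $378.69
Quarter 2: opening $378.69; interest $3.40 → $382.09; payment $58.58; balance $323.51
Quarter 3: opening $323.51; interest $2.91 → $326.42; payment $58.58; balance $267.84
Quarter 4: opening $267.84; interest $2.41 → $270.25; payment $58.58; balance $211.67
Quarter 5: opening $211.67; interest $1.90 → $213.57; payment $58.58; balance $154.99
Quarter 6: opening $154.99; interest $1.39 → $156.38; payment $58.58; balance $97.80
Quarter 7: opening $97.80; interest $0.88 → $98.68; payment $58.58; balance $40.10
Quarter 8: opening $40.10; interest $0.36 → $40.46; payment $40.46; balance $0.00

$40.46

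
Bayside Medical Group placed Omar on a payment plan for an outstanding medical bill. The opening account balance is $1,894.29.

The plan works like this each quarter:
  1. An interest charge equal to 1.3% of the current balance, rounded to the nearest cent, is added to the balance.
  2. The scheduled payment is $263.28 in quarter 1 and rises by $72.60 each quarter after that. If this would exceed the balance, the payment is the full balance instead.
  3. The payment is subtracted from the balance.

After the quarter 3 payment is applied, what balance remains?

Quarter 1: opening $1,894.29; interest $24.63 → $1,918.92; payment $263.28; balance $1,655.64
Quarter 2: opening $1,655.64; interest $21.52 → $1,677.16; payment $335.88; balance $1,341.28
Quarter 3: opening $1,341.28; interest $17.44 → $1,358.72; payment $408.48; balance $950.24

$950.24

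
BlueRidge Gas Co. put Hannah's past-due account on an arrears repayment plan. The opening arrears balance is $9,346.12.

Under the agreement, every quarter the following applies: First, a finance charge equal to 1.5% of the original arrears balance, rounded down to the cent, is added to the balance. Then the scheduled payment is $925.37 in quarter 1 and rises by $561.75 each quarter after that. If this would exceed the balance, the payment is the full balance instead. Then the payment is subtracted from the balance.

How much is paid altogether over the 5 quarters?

$10,047.07

Quarter 1: opening $9,346.12; interest $140.19 → $9,486.31; payment $925.37; balance $8,560.94
Quarter 2: opening $8,560.94; interest $140.19 → $8,701.13; payment $1,487.12; balance $7,214.01
Quarter 3: opening $7,214.01; interest $140.19 → $7,354.20; payment $2,048.87; balance $5,305.33
Quarter 4: opening $5,305.33; interest $140.19 → $5,445.52; payment $2,610.62; balance $2,834.90
Quarter 5: opening $2,834.90; interest $140.19 → $2,975.09; payment $2,975.09; balance $0.00
Total paid: $10,047.07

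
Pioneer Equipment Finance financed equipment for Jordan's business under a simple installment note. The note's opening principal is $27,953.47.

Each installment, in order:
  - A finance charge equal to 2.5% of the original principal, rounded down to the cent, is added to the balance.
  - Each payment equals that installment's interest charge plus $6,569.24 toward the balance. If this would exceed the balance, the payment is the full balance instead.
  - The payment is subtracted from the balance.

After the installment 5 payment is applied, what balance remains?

Installment 1: opening $27,953.47; interest $698.83 → $28,652.30; payment $7,268.07; balance $21,384.23
Installment 2: opening $21,384.23; interest $698.83 → $22,083.06; payment $7,268.07; balance $14,814.99
Installment 3: opening $14,814.99; interest $698.83 → $15,513.82; payment $7,268.07; balance $8,245.75
Installment 4: opening $8,245.75; interest $698.83 → $8,944.58; payment $7,268.07; balance $1,676.51
Installment 5: opening $1,676.51; interest $698.83 → $2,375.34; payment $2,375.34; balance $0.00

$0.00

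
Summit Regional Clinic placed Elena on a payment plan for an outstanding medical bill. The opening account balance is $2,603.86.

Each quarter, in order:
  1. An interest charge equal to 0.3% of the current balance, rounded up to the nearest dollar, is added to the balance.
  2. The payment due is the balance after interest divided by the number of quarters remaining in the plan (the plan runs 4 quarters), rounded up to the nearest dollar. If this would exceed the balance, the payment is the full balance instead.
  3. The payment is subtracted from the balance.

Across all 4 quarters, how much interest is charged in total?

Quarter 1: $2,603.86 +$8.00 interest = $2,611.86; pay $653.00 → $1,958.86
Quarter 2: $1,958.86 +$6.00 interest = $1,964.86; pay $655.00 → $1,309.86
Quarter 3: $1,309.86 +$4.00 interest = $1,313.86; pay $657.00 → $656.86
Quarter 4: $656.86 +$2.00 interest = $658.86; pay $658.86 → $0.00
Total interest: $8.00 + $6.00 + $4.00 + $2.00 = $20.00

$20.00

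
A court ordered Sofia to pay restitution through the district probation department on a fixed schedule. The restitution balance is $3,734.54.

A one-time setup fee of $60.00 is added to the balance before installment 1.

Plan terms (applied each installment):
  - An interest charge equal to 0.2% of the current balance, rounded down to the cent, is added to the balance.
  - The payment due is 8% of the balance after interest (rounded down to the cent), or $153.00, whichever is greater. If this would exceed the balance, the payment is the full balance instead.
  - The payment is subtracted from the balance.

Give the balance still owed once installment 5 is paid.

$2,526.02

# | Opening | Interest | Payment | End bal
1 | $3,794.54 | $7.58 | $304.16 | $3,497.96
2 | $3,497.96 | $6.99 | $280.39 | $3,224.56
3 | $3,224.56 | $6.44 | $258.48 | $2,972.52
4 | $2,972.52 | $5.94 | $238.27 | $2,740.19
5 | $2,740.19 | $5.48 | $219.65 | $2,526.02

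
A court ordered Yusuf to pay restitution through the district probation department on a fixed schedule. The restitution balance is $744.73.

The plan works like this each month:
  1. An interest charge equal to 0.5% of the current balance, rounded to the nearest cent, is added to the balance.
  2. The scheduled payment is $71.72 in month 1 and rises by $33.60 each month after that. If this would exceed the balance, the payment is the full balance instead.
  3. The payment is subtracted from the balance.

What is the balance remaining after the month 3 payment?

$438.74

Month 1: opening $744.73; interest $3.72 → $748.45; payment $71.72; balance $676.73
Month 2: opening $676.73; interest $3.38 → $680.11; payment $105.32; balance $574.79
Month 3: opening $574.79; interest $2.87 → $577.66; payment $138.92; balance $438.74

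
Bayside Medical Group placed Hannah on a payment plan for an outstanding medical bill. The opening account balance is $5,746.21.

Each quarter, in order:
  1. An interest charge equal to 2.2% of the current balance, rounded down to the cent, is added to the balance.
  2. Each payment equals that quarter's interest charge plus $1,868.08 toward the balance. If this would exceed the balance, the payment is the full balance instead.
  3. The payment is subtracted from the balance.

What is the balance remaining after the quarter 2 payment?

Quarter 1: opening $5,746.21; interest $126.41 → $5,872.62; payment $1,994.49; balance $3,878.13
Quarter 2: opening $3,878.13; interest $85.31 → $3,963.44; payment $1,953.39; balance $2,010.05

$2,010.05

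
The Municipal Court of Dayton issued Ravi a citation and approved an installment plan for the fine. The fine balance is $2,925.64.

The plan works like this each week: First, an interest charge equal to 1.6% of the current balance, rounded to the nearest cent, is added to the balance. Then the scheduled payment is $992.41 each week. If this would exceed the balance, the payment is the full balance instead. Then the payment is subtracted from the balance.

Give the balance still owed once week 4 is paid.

$0.00

Week 1: opening $2,925.64; interest $46.81 → $2,972.45; payment $992.41; balance $1,980.04
Week 2: opening $1,980.04; interest $31.68 → $2,011.72; payment $992.41; balance $1,019.31
Week 3: opening $1,019.31; interest $16.31 → $1,035.62; payment $992.41; balance $43.21
Week 4: opening $43.21; interest $0.69 → $43.90; payment $43.90; balance $0.00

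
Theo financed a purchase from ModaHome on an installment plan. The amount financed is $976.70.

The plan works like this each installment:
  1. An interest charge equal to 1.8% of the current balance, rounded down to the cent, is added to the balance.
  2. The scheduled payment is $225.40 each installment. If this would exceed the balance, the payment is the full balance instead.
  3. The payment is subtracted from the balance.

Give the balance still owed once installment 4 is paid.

# | Opening | Interest | Payment | End bal
1 | $976.70 | $17.58 | $225.40 | $768.88
2 | $768.88 | $13.83 | $225.40 | $557.31
3 | $557.31 | $10.03 | $225.40 | $341.94
4 | $341.94 | $6.15 | $225.40 | $122.69

$122.69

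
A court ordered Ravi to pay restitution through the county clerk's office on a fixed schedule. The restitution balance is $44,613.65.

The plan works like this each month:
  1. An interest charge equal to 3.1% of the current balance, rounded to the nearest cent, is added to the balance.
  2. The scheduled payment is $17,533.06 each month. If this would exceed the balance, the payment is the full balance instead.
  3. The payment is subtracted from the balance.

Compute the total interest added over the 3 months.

$2,631.59

Month 1: opening $44,613.65; interest $1,383.02 → $45,996.67; payment $17,533.06; balance $28,463.61
Month 2: opening $28,463.61; interest $882.37 → $29,345.98; payment $17,533.06; balance $11,812.92
Month 3: opening $11,812.92; interest $366.20 → $12,179.12; payment $12,179.12; balance $0.00
Total interest: $1,383.02 + $882.37 + $366.20 = $2,631.59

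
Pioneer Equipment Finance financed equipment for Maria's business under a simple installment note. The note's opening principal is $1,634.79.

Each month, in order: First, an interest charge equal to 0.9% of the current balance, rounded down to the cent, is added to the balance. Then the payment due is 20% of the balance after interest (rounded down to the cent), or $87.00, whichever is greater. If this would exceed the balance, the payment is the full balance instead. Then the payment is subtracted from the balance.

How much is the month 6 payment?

$113.05

Month 1: opening $1,634.79; interest $14.71 → $1,649.50; payment $329.90; balance $1,319.60
Month 2: opening $1,319.60; interest $11.87 → $1,331.47; payment $266.29; balance $1,065.18
Month 3: opening $1,065.18; interest $9.58 → $1,074.76; payment $214.95; balance $859.81
Month 4: opening $859.81; interest $7.73 → $867.54; payment $173.50; balance $694.04
Month 5: opening $694.04; interest $6.24 → $700.28; payment $140.05; balance $560.23
Month 6: opening $560.23; interest $5.04 → $565.27; payment $113.05; balance $452.22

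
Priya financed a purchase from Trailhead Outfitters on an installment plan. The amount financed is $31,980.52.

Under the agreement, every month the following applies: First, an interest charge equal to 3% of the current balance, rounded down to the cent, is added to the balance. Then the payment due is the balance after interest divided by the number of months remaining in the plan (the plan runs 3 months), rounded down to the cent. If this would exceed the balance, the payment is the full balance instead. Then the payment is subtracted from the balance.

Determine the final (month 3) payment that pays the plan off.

$11,648.66

# | Opening | Interest | Payment | End bal
1 | $31,980.52 | $959.41 | $10,979.97 | $21,959.96
2 | $21,959.96 | $658.79 | $11,309.37 | $11,309.38
3 | $11,309.38 | $339.28 | $11,648.66 | $0.00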